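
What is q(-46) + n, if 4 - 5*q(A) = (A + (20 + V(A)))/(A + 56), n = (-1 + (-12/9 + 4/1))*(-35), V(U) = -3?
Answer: -8543/150 ≈ -56.953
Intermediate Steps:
n = -175/3 (n = (-1 + (-12*1/9 + 4*1))*(-35) = (-1 + (-4/3 + 4))*(-35) = (-1 + 8/3)*(-35) = (5/3)*(-35) = -175/3 ≈ -58.333)
q(A) = 4/5 - (17 + A)/(5*(56 + A)) (q(A) = 4/5 - (A + (20 - 3))/(5*(A + 56)) = 4/5 - (A + 17)/(5*(56 + A)) = 4/5 - (17 + A)/(5*(56 + A)))
q(-46) + n = 3*(69 - 46)/(5*(56 - 46)) - 175/3 = (3/5)*23/10 - 175/3 = (3/5)*(1/10)*23 - 175/3 = 69/50 - 175/3 = -8543/150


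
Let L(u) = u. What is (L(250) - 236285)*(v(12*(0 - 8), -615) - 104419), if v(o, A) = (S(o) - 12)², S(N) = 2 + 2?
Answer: 24631432425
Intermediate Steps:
S(N) = 4
v(o, A) = 64 (v(o, A) = (4 - 12)² = (-8)² = 64)
(L(250) - 236285)*(v(12*(0 - 8), -615) - 104419) = (250 - 236285)*(64 - 104419) = -236035*(-104355) = 24631432425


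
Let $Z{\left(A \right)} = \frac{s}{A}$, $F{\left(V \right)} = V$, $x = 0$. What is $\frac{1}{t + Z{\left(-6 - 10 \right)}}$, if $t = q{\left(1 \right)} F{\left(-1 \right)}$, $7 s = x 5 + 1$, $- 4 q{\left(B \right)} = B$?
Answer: $\frac{112}{27} \approx 4.1481$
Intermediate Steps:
$q{\left(B \right)} = - \frac{B}{4}$
$s = \frac{1}{7}$ ($s = \frac{0 \cdot 5 + 1}{7} = \frac{0 + 1}{7} = \frac{1}{7} \cdot 1 = \frac{1}{7} \approx 0.14286$)
$Z{\left(A \right)} = \frac{1}{7 A}$
$t = \frac{1}{4}$ ($t = \left(- \frac{1}{4}\right) 1 \left(-1\right) = \left(- \frac{1}{4}\right) \left(-1\right) = \frac{1}{4} \approx 0.25$)
$\frac{1}{t + Z{\left(-6 - 10 \right)}} = \frac{1}{\frac{1}{4} + \frac{1}{7 \left(-6 - 10\right)}} = \frac{1}{\frac{1}{4} + \frac{1}{7 \left(-16\right)}} = \frac{1}{\frac{1}{4} + \frac{1}{7} \left(- \frac{1}{16}\right)} = \frac{1}{\frac{1}{4} - \frac{1}{112}} = \frac{1}{\frac{27}{112}} = \frac{112}{27}$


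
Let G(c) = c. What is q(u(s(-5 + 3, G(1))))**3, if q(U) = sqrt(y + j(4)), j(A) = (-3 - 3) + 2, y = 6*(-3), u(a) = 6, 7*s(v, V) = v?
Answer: -22*I*sqrt(22) ≈ -103.19*I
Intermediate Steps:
s(v, V) = v/7
y = -18
j(A) = -4 (j(A) = -6 + 2 = -4)
q(U) = I*sqrt(22) (q(U) = sqrt(-18 - 4) = sqrt(-22) = I*sqrt(22))
q(u(s(-5 + 3, G(1))))**3 = (I*sqrt(22))**3 = -22*I*sqrt(22)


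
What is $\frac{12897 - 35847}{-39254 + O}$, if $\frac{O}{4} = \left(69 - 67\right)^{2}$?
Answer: $\frac{11475}{19619} \approx 0.58489$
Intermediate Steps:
$O = 16$ ($O = 4 \left(69 - 67\right)^{2} = 4 \cdot 2^{2} = 4 \cdot 4 = 16$)
$\frac{12897 - 35847}{-39254 + O} = \frac{12897 - 35847}{-39254 + 16} = - \frac{22950}{-39238} = \left(-22950\right) \left(- \frac{1}{39238}\right) = \frac{11475}{19619}$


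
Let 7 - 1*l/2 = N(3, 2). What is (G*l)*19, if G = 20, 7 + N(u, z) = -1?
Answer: 11400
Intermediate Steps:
N(u, z) = -8 (N(u, z) = -7 - 1 = -8)
l = 30 (l = 14 - 2*(-8) = 14 + 16 = 30)
(G*l)*19 = (20*30)*19 = 600*19 = 11400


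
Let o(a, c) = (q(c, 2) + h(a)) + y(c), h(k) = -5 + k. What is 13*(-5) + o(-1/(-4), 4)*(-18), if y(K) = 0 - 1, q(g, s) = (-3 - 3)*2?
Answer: 509/2 ≈ 254.50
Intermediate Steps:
q(g, s) = -12 (q(g, s) = -6*2 = -12)
y(K) = -1
o(a, c) = -18 + a (o(a, c) = (-12 + (-5 + a)) - 1 = (-17 + a) - 1 = -18 + a)
13*(-5) + o(-1/(-4), 4)*(-18) = 13*(-5) + (-18 - 1/(-4))*(-18) = -65 + (-18 - 1*(-¼))*(-18) = -65 + (-18 + ¼)*(-18) = -65 - 71/4*(-18) = -65 + 639/2 = 509/2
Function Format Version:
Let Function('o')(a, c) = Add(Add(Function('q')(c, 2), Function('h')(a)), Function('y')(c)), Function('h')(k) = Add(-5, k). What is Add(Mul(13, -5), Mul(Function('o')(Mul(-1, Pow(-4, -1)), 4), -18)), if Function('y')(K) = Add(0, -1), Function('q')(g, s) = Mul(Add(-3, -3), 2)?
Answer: Rational(509, 2) ≈ 254.50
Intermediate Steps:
Function('q')(g, s) = -12 (Function('q')(g, s) = Mul(-6, 2) = -12)
Function('y')(K) = -1
Function('o')(a, c) = Add(-18, a) (Function('o')(a, c) = Add(Add(-12, Add(-5, a)), -1) = Add(Add(-17, a), -1) = Add(-18, a))
Add(Mul(13, -5), Mul(Function('o')(Mul(-1, Pow(-4, -1)), 4), -18)) = Add(Mul(13, -5), Mul(Add(-18, Mul(-1, Pow(-4, -1))), -18)) = Add(-65, Mul(Add(-18, Mul(-1, Rational(-1, 4))), -18)) = Add(-65, Mul(Add(-18, Rational(1, 4)), -18)) = Add(-65, Mul(Rational(-71, 4), -18)) = Add(-65, Rational(639, 2)) = Rational(509, 2)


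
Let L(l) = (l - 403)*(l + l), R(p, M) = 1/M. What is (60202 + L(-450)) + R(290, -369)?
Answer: 305495837/369 ≈ 8.2790e+5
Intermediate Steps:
L(l) = 2*l*(-403 + l) (L(l) = (-403 + l)*(2*l) = 2*l*(-403 + l))
(60202 + L(-450)) + R(290, -369) = (60202 + 2*(-450)*(-403 - 450)) + 1/(-369) = (60202 + 2*(-450)*(-853)) - 1/369 = (60202 + 767700) - 1/369 = 827902 - 1/369 = 305495837/369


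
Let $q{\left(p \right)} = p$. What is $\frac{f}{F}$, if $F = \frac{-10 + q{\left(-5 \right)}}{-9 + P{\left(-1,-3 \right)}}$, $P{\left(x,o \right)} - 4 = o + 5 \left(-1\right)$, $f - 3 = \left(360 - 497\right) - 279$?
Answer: $- \frac{5369}{15} \approx -357.93$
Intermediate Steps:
$f = -413$ ($f = 3 + \left(\left(360 - 497\right) - 279\right) = 3 - 416 = -413$)
$P{\left(x,o \right)} = -1 + o$ ($P{\left(x,o \right)} = 4 + \left(o + 5 \left(-1\right)\right) = 4 + \left(o - 5\right) = 4 + \left(-5 + o\right) = -1 + o$)
$F = \frac{15}{13}$ ($F = \frac{-10 - 5}{-9 - 4} = - \frac{15}{-9 - 4} = - \frac{15}{-13} = \left(-15\right) \left(- \frac{1}{13}\right) = \frac{15}{13} \approx 1.1538$)
$\frac{f}{F} = \frac{1}{\frac{15}{13}} \left(-413\right) = \frac{13}{15} \left(-413\right) = - \frac{5369}{15}$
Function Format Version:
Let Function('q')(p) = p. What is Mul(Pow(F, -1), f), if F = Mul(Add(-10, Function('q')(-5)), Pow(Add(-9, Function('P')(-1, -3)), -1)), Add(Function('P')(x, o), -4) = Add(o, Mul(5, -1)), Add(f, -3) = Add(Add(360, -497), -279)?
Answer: Rational(-5369, 15) ≈ -357.93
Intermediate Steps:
f = -413 (f = Add(3, Add(Add(360, -497), -279)) = Add(3, Add(-137, -279)) = Add(3, -416) = -413)
Function('P')(x, o) = Add(-1, o) (Function('P')(x, o) = Add(4, Add(o, Mul(5, -1))) = Add(4, Add(o, -5)) = Add(4, Add(-5, o)) = Add(-1, o))
F = Rational(15, 13) (F = Mul(Add(-10, -5), Pow(Add(-9, Add(-1, -3)), -1)) = Mul(-15, Pow(Add(-9, -4), -1)) = Mul(-15, Pow(-13, -1)) = Mul(-15, Rational(-1, 13)) = Rational(15, 13) ≈ 1.1538)
Mul(Pow(F, -1), f) = Mul(Pow(Rational(15, 13), -1), -413) = Mul(Rational(13, 15), -413) = Rational(-5369, 15)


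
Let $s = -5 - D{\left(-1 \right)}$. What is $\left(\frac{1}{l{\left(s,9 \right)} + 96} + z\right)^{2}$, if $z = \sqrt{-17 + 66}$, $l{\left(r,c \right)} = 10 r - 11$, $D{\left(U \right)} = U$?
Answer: $\frac{99856}{2025} \approx 49.312$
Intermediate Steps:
$s = -4$ ($s = -5 - -1 = -5 + 1 = -4$)
$l{\left(r,c \right)} = -11 + 10 r$
$z = 7$ ($z = \sqrt{49} = 7$)
$\left(\frac{1}{l{\left(s,9 \right)} + 96} + z\right)^{2} = \left(\frac{1}{\left(-11 + 10 \left(-4\right)\right) + 96} + 7\right)^{2} = \left(\frac{1}{\left(-11 - 40\right) + 96} + 7\right)^{2} = \left(\frac{1}{-51 + 96} + 7\right)^{2} = \left(\frac{1}{45} + 7\right)^{2} = \left(\frac{316}{45}\right)^{2} = \frac{99856}{2025}$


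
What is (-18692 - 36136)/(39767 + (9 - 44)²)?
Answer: -4569/3416 ≈ -1.3375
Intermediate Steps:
(-18692 - 36136)/(39767 + (9 - 44)²) = -54828/(39767 + (-35)²) = -54828/(39767 + 1225) = -54828/40992 = -54828*1/40992 = -4569/3416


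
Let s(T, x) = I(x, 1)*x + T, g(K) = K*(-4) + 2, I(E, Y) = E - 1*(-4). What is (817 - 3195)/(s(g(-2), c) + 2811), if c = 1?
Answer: -1189/1413 ≈ -0.84147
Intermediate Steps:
I(E, Y) = 4 + E (I(E, Y) = E + 4 = 4 + E)
g(K) = 2 - 4*K (g(K) = -4*K + 2 = 2 - 4*K)
s(T, x) = T + x*(4 + x) (s(T, x) = (4 + x)*x + T = x*(4 + x) + T = T + x*(4 + x))
(817 - 3195)/(s(g(-2), c) + 2811) = (817 - 3195)/(((2 - 4*(-2)) + 1*(4 + 1)) + 2811) = -2378/(((2 + 8) + 1*5) + 2811) = -2378/((10 + 5) + 2811) = -2378/(15 + 2811) = -2378/2826 = -2378*1/2826 = -1189/1413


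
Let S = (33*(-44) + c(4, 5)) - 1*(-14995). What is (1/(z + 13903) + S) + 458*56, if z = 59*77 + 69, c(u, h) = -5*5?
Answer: 725158491/18515 ≈ 39166.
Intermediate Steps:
c(u, h) = -25
z = 4612 (z = 4543 + 69 = 4612)
S = 13518 (S = (33*(-44) - 25) - 1*(-14995) = (-1452 - 25) + 14995 = -1477 + 14995 = 13518)
(1/(z + 13903) + S) + 458*56 = (1/(4612 + 13903) + 13518) + 458*56 = (1/18515 + 13518) + 25648 = 250285771/18515 + 25648 = 725158491/18515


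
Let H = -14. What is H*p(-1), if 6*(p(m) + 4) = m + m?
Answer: 182/3 ≈ 60.667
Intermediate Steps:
p(m) = -4 + m/3 (p(m) = -4 + (m + m)/6 = -4 + (2*m)/6 = -4 + m/3)
H*p(-1) = -14*(-4 + (⅓)*(-1)) = -14*(-4 - ⅓) = -14*(-13/3) = 182/3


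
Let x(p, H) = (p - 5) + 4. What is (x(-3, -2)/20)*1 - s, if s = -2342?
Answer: 11709/5 ≈ 2341.8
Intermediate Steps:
x(p, H) = -1 + p (x(p, H) = (-5 + p) + 4 = -1 + p)
(x(-3, -2)/20)*1 - s = ((-1 - 3)/20)*1 - 1*(-2342) = -4*1/20*1 + 2342 = -⅕*1 + 2342 = -⅕ + 2342 = 11709/5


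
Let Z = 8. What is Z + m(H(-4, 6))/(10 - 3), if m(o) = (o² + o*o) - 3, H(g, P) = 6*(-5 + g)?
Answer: 5885/7 ≈ 840.71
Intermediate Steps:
H(g, P) = -30 + 6*g
m(o) = -3 + 2*o² (m(o) = (o² + o²) - 3 = 2*o² - 3 = -3 + 2*o²)
Z + m(H(-4, 6))/(10 - 3) = 8 + (-3 + 2*(-30 + 6*(-4))²)/(10 - 3) = 8 + (-3 + 2*(-30 - 24)²)/7 = 8 + (-3 + 2*(-54)²)/7 = 8 + (-3 + 2*2916)/7 = 8 + (-3 + 5832)/7 = 8 + (⅐)*5829 = 8 + 5829/7 = 5885/7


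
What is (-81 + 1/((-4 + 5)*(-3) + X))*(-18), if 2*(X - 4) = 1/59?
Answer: 171378/119 ≈ 1440.2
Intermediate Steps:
X = 473/118 (X = 4 + (1/2)/59 = 4 + (1/2)*(1/59) = 4 + 1/118 = 473/118 ≈ 4.0085)
(-81 + 1/((-4 + 5)*(-3) + X))*(-18) = (-81 + 1/((-4 + 5)*(-3) + 473/118))*(-18) = (-81 + 1/(1*(-3) + 473/118))*(-18) = (-81 + 1/(-3 + 473/118))*(-18) = (-81 + 1/(119/118))*(-18) = (-81 + 118/119)*(-18) = -9521/119*(-18) = 171378/119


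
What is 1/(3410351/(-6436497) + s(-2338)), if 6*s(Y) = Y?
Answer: -6436497/2511498682 ≈ -0.0025628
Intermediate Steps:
s(Y) = Y/6
1/(3410351/(-6436497) + s(-2338)) = 1/(3410351/(-6436497) + (1/6)*(-2338)) = 1/(3410351*(-1/6436497) - 1169/3) = 1/(-3410351/6436497 - 1169/3) = 1/(-2511498682/6436497) = -6436497/2511498682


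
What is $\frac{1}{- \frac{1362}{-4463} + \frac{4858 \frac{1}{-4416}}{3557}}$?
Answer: $\frac{35051759328}{10686111245} \approx 3.2801$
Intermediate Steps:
$\frac{1}{- \frac{1362}{-4463} + \frac{4858 \frac{1}{-4416}}{3557}} = \frac{1}{\left(-1362\right) \left(- \frac{1}{4463}\right) + 4858 \left(- \frac{1}{4416}\right) \frac{1}{3557}} = \frac{1}{\frac{1362}{4463} - \frac{2429}{7853856}} = \frac{1}{\frac{10686111245}{35051759328}} = \frac{35051759328}{10686111245}$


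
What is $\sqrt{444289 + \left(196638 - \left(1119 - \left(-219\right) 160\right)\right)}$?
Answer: $4 \sqrt{37798} \approx 777.67$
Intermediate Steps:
$\sqrt{444289 + \left(196638 - \left(1119 - \left(-219\right) 160\right)\right)} = \sqrt{444289 + \left(196638 - \left(1119 - -35040\right)\right)} = \sqrt{444289 + \left(196638 - \left(1119 + 35040\right)\right)} = \sqrt{444289 + \left(196638 - 36159\right)} = \sqrt{444289 + 160479} = \sqrt{604768} = 4 \sqrt{37798}$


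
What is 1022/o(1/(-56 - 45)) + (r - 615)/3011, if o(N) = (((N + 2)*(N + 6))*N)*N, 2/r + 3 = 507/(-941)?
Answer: 7108860948368930/8128588941 ≈ 8.7455e+5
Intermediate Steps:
r = -941/1665 (r = 2/(-3 + 507/(-941)) = 2/(-3 + 507*(-1/941)) = 2/(-3 - 507/941) = 2/(-3330/941) = 2*(-941/3330) = -941/1665 ≈ -0.56517)
o(N) = N²*(2 + N)*(6 + N) (o(N) = (((2 + N)*(6 + N))*N)*N = (N*(2 + N)*(6 + N))*N = N²*(2 + N)*(6 + N))
1022/o(1/(-56 - 45)) + (r - 615)/3011 = 1022/(((1/(-56 - 45))²*(12 + (1/(-56 - 45))² + 8/(-56 - 45)))) + (-941/1665 - 615)/3011 = 1022/(((1/(-101))²*(12 + (1/(-101))² + 8/(-101)))) - 1024916/1665*1/3011 = 1022/(((-1/101)²*(12 + (-1/101)² + 8*(-1/101)))) - 1024916/5013315 = 1022/(((12 + 1/10201 - 8/101)/10201)) - 1024916/5013315 = 1022/(((1/10201)*(121605/10201))) - 1024916/5013315 = 1022/(121605/104060401) - 1024916/5013315 = 1022*(104060401/121605) - 1024916/5013315 = 106349729822/121605 - 1024916/5013315 = 7108860948368930/8128588941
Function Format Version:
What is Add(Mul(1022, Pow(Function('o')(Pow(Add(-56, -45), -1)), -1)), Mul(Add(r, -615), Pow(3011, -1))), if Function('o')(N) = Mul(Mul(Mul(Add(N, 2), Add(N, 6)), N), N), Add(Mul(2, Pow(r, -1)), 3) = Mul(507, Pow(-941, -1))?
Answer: Rational(7108860948368930, 8128588941) ≈ 8.7455e+5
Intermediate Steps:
r = Rational(-941, 1665) (r = Mul(2, Pow(Add(-3, Mul(507, Pow(-941, -1))), -1)) = Mul(2, Pow(Add(-3, Mul(507, Rational(-1, 941))), -1)) = Mul(2, Pow(Add(-3, Rational(-507, 941)), -1)) = Mul(2, Pow(Rational(-3330, 941), -1)) = Mul(2, Rational(-941, 3330)) = Rational(-941, 1665) ≈ -0.56517)
Function('o')(N) = Mul(Pow(N, 2), Add(2, N), Add(6, N)) (Function('o')(N) = Mul(Mul(Mul(Add(2, N), Add(6, N)), N), N) = Mul(Mul(N, Add(2, N), Add(6, N)), N) = Mul(Pow(N, 2), Add(2, N), Add(6, N)))
Add(Mul(1022, Pow(Function('o')(Pow(Add(-56, -45), -1)), -1)), Mul(Add(r, -615), Pow(3011, -1))) = Add(Mul(1022, Pow(Mul(Pow(Pow(Add(-56, -45), -1), 2), Add(12, Pow(Pow(Add(-56, -45), -1), 2), Mul(8, Pow(Add(-56, -45), -1)))), -1)), Mul(Add(Rational(-941, 1665), -615), Pow(3011, -1))) = Add(Mul(1022, Pow(Mul(Pow(Pow(-101, -1), 2), Add(12, Pow(Pow(-101, -1), 2), Mul(8, Pow(-101, -1)))), -1)), Mul(Rational(-1024916, 1665), Rational(1, 3011))) = Add(Mul(1022, Pow(Mul(Pow(Rational(-1, 101), 2), Add(12, Pow(Rational(-1, 101), 2), Mul(8, Rational(-1, 101)))), -1)), Rational(-1024916, 5013315)) = Add(Mul(1022, Pow(Mul(Rational(1, 10201), Add(12, Rational(1, 10201), Rational(-8, 101))), -1)), Rational(-1024916, 5013315)) = Add(Mul(1022, Pow(Mul(Rational(1, 10201), Rational(121605, 10201)), -1)), Rational(-1024916, 5013315)) = Add(Mul(1022, Pow(Rational(121605, 104060401), -1)), Rational(-1024916, 5013315)) = Add(Mul(1022, Rational(104060401, 121605)), Rational(-1024916, 5013315)) = Add(Rational(106349729822, 121605), Rational(-1024916, 5013315)) = Rational(7108860948368930, 8128588941)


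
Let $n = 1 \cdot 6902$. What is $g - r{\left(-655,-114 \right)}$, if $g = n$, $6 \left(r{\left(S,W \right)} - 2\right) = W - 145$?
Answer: $\frac{41659}{6} \approx 6943.2$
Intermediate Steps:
$n = 6902$
$r{\left(S,W \right)} = - \frac{133}{6} + \frac{W}{6}$ ($r{\left(S,W \right)} = 2 + \frac{W - 145}{6} = 2 + \frac{-145 + W}{6} = 2 + \left(- \frac{145}{6} + \frac{W}{6}\right) = - \frac{133}{6} + \frac{W}{6}$)
$g = 6902$
$g - r{\left(-655,-114 \right)} = 6902 - \left(- \frac{133}{6} + \frac{1}{6} \left(-114\right)\right) = 6902 - \left(- \frac{133}{6} - 19\right) = 6902 - - \frac{247}{6} = 6902 + \frac{247}{6} = \frac{41659}{6}$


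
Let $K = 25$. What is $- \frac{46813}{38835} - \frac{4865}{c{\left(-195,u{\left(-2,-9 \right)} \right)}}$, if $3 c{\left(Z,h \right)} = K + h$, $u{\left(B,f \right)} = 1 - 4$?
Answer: $- \frac{567826711}{854370} \approx -664.61$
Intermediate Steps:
$u{\left(B,f \right)} = -3$ ($u{\left(B,f \right)} = 1 - 4 = -3$)
$c{\left(Z,h \right)} = \frac{25}{3} + \frac{h}{3}$ ($c{\left(Z,h \right)} = \frac{25 + h}{3} = \frac{25}{3} + \frac{h}{3}$)
$- \frac{46813}{38835} - \frac{4865}{c{\left(-195,u{\left(-2,-9 \right)} \right)}} = - \frac{46813}{38835} - \frac{4865}{\frac{25}{3} + \frac{1}{3} \left(-3\right)} = \left(-46813\right) \frac{1}{38835} - \frac{4865}{\frac{25}{3} - 1} = - \frac{46813}{38835} - \frac{4865}{\frac{22}{3}} = - \frac{46813}{38835} - \frac{14595}{22} = - \frac{567826711}{854370}$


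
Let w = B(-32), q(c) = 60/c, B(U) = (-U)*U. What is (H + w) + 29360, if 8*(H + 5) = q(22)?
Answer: 1246579/44 ≈ 28331.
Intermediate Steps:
B(U) = -U²
H = -205/44 (H = -5 + (60/22)/8 = -5 + (60*(1/22))/8 = -5 + (⅛)*(30/11) = -5 + 15/44 = -205/44 ≈ -4.6591)
w = -1024 (w = -1*(-32)² = -1*1024 = -1024)
(H + w) + 29360 = (-205/44 - 1024) + 29360 = -45261/44 + 29360 = 1246579/44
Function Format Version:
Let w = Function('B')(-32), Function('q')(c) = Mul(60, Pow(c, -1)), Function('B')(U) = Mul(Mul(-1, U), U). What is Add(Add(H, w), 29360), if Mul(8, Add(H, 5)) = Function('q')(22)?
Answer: Rational(1246579, 44) ≈ 28331.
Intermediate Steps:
Function('B')(U) = Mul(-1, Pow(U, 2))
H = Rational(-205, 44) (H = Add(-5, Mul(Rational(1, 8), Mul(60, Pow(22, -1)))) = Add(-5, Mul(Rational(1, 8), Mul(60, Rational(1, 22)))) = Add(-5, Mul(Rational(1, 8), Rational(30, 11))) = Add(-5, Rational(15, 44)) = Rational(-205, 44) ≈ -4.6591)
w = -1024 (w = Mul(-1, Pow(-32, 2)) = Mul(-1, 1024) = -1024)
Add(Add(H, w), 29360) = Add(Add(Rational(-205, 44), -1024), 29360) = Add(Rational(-45261, 44), 29360) = Rational(1246579, 44)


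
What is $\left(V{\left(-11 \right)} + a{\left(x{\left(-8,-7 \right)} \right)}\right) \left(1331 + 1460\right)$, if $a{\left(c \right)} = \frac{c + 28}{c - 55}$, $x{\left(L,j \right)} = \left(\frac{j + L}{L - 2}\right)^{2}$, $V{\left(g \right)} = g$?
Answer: $- \frac{6815622}{211} \approx -32302.0$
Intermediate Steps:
$x{\left(L,j \right)} = \frac{\left(L + j\right)^{2}}{\left(-2 + L\right)^{2}}$ ($x{\left(L,j \right)} = \left(\frac{L + j}{-2 + L}\right)^{2} = \frac{\left(L + j\right)^{2}}{\left(-2 + L\right)^{2}}$)
$a{\left(c \right)} = \frac{28 + c}{-55 + c}$
$\left(V{\left(-11 \right)} + a{\left(x{\left(-8,-7 \right)} \right)}\right) \left(1331 + 1460\right) = \left(-11 + \frac{28 + \frac{\left(-8 - 7\right)^{2}}{\left(-2 - 8\right)^{2}}}{-55 + \frac{\left(-8 - 7\right)^{2}}{\left(-2 - 8\right)^{2}}}\right) \left(1331 + 1460\right) = \left(-11 + \frac{28 + \frac{\left(-15\right)^{2}}{100}}{-55 + \frac{\left(-15\right)^{2}}{100}}\right) 2791 = \left(-11 + \frac{28 + \frac{1}{100} \cdot 225}{-55 + \frac{1}{100} \cdot 225}\right) 2791 = \left(-11 + \frac{28 + \frac{9}{4}}{-55 + \frac{9}{4}}\right) 2791 = \left(-11 + \frac{1}{- \frac{211}{4}} \cdot \frac{121}{4}\right) 2791 = \left(-11 - \frac{121}{211}\right) 2791 = \left(- \frac{2442}{211}\right) 2791 = - \frac{6815622}{211}$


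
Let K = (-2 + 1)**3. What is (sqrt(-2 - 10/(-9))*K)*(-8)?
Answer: 16*I*sqrt(2)/3 ≈ 7.5425*I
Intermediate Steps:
K = -1 (K = (-1)**3 = -1)
(sqrt(-2 - 10/(-9))*K)*(-8) = (sqrt(-2 - 10/(-9))*(-1))*(-8) = (sqrt(-2 - 10*(-1/9))*(-1))*(-8) = (sqrt(-2 + 10/9)*(-1))*(-8) = (sqrt(-8/9)*(-1))*(-8) = ((2*I*sqrt(2)/3)*(-1))*(-8) = -2*I*sqrt(2)/3*(-8) = 16*I*sqrt(2)/3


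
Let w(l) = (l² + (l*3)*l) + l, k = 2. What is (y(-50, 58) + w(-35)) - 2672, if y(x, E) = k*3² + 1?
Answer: 2212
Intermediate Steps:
y(x, E) = 19 (y(x, E) = 2*3² + 1 = 2*9 + 1 = 18 + 1 = 19)
w(l) = l + 4*l² (w(l) = (l² + (3*l)*l) + l = (l² + 3*l²) + l = 4*l² + l = l + 4*l²)
(y(-50, 58) + w(-35)) - 2672 = (19 - 35*(1 + 4*(-35))) - 2672 = (19 - 35*(1 - 140)) - 2672 = (19 - 35*(-139)) - 2672 = (19 + 4865) - 2672 = 4884 - 2672 = 2212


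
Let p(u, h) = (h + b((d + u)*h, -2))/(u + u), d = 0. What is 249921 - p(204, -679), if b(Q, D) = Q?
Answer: 102106963/408 ≈ 2.5026e+5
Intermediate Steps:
p(u, h) = (h + h*u)/(2*u) (p(u, h) = (h + (0 + u)*h)/(u + u) = (h + u*h)/((2*u)) = (h + h*u)*(1/(2*u)) = (h + h*u)/(2*u))
249921 - p(204, -679) = 249921 - (-679)*(1 + 204)/(2*204) = 249921 - (-679)*205/(2*204) = 249921 - 1*(-139195/408) = 249921 + 139195/408 = 102106963/408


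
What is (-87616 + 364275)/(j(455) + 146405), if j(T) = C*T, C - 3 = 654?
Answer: 276659/445340 ≈ 0.62123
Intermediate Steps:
C = 657 (C = 3 + 654 = 657)
j(T) = 657*T
(-87616 + 364275)/(j(455) + 146405) = (-87616 + 364275)/(657*455 + 146405) = 276659/(298935 + 146405) = 276659/445340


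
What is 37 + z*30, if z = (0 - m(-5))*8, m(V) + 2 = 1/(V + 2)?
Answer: 597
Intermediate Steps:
m(V) = -2 + 1/(2 + V) (m(V) = -2 + 1/(V + 2) = -2 + 1/(2 + V))
z = 56/3 (z = (0 - (-3 - 2*(-5))/(2 - 5))*8 = (0 - (-3 + 10)/(-3))*8 = (0 - (-1)*7/3)*8 = (0 - 1*(-7/3))*8 = (0 + 7/3)*8 = (7/3)*8 = 56/3 ≈ 18.667)
37 + z*30 = 37 + (56/3)*30 = 37 + 560 = 597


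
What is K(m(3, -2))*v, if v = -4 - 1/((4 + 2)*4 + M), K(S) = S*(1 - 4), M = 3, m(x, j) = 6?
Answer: 218/3 ≈ 72.667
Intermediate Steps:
K(S) = -3*S (K(S) = S*(-3) = -3*S)
v = -109/27 (v = -4 - 1/((4 + 2)*4 + 3) = -4 - 1/(6*4 + 3) = -4 - 1/(24 + 3) = -4 - 1/27 = -109/27 ≈ -4.0370)
K(m(3, -2))*v = -3*6*(-109/27) = -18*(-109/27) = 218/3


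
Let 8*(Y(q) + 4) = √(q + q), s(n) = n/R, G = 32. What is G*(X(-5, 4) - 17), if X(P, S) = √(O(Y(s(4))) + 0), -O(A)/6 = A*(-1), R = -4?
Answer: -544 + 16*√(-96 + 3*I*√2) ≈ -540.54 + 156.81*I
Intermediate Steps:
s(n) = -n/4 (s(n) = n/(-4) = n*(-¼) = -n/4)
Y(q) = -4 + √2*√q/8 (Y(q) = -4 + √(q + q)/8 = -4 + √(2*q)/8 = -4 + (√2*√q)/8 = -4 + √2*√q/8)
O(A) = 6*A (O(A) = -6*A*(-1) = -(-6)*A = 6*A)
X(P, S) = √(-24 + 3*I*√2/4) (X(P, S) = √(6*(-4 + √2*√(-¼*4)/8) + 0) = √(6*(-4 + √2*√(-1)/8) + 0) = √(6*(-4 + √2*I/8) + 0) = √(6*(-4 + I*√2/8) + 0) = √((-24 + 3*I*√2/4) + 0) = √(-24 + 3*I*√2/4))
G*(X(-5, 4) - 17) = 32*(√(-96 + 3*I*√2)/2 - 17) = 32*(-17 + √(-96 + 3*I*√2)/2) = -544 + 16*√(-96 + 3*I*√2)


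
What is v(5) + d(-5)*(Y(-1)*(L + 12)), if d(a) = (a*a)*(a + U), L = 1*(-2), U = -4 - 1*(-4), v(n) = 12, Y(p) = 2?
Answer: -2488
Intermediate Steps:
U = 0 (U = -4 + 4 = 0)
L = -2
d(a) = a³ (d(a) = (a*a)*(a + 0) = a²*a = a³)
v(5) + d(-5)*(Y(-1)*(L + 12)) = 12 + (-5)³*(2*(-2 + 12)) = 12 - 250*10 = 12 - 125*20 = 12 - 2500 = -2488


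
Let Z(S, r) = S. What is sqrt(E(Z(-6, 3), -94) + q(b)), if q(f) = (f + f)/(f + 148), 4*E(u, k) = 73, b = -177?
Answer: sqrt(102457)/58 ≈ 5.5188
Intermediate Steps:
E(u, k) = 73/4 (E(u, k) = (1/4)*73 = 73/4)
q(f) = 2*f/(148 + f) (q(f) = (2*f)/(148 + f) = 2*f/(148 + f))
sqrt(E(Z(-6, 3), -94) + q(b)) = sqrt(73/4 + 2*(-177)/(148 - 177)) = sqrt(73/4 + 2*(-177)/(-29)) = sqrt(73/4 + 2*(-177)*(-1/29)) = sqrt(73/4 + 354/29) = sqrt(3533/116) = sqrt(102457)/58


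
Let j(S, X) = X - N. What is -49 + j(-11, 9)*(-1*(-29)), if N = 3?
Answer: 125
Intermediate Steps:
j(S, X) = -3 + X (j(S, X) = X - 1*3 = X - 3 = -3 + X)
-49 + j(-11, 9)*(-1*(-29)) = -49 + (-3 + 9)*(-1*(-29)) = -49 + 6*29 = -49 + 174 = 125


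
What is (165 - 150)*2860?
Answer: 42900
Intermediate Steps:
(165 - 150)*2860 = 15*2860 = 42900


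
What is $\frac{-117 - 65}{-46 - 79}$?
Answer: $\frac{182}{125} \approx 1.456$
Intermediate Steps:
$\frac{-117 - 65}{-46 - 79} = - \frac{182}{-125} = \left(-182\right) \left(- \frac{1}{125}\right) = \frac{182}{125}$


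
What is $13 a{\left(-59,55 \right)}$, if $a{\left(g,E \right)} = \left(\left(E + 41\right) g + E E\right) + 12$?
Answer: $-34151$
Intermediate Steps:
$a{\left(g,E \right)} = 12 + E^{2} + g \left(41 + E\right)$ ($a{\left(g,E \right)} = \left(\left(41 + E\right) g + E^{2}\right) + 12 = \left(g \left(41 + E\right) + E^{2}\right) + 12 = \left(E^{2} + g \left(41 + E\right)\right) + 12 = 12 + E^{2} + g \left(41 + E\right)$)
$13 a{\left(-59,55 \right)} = 13 \left(12 + 55^{2} + 41 \left(-59\right) + 55 \left(-59\right)\right) = 13 \left(12 + 3025 - 2419 - 3245\right) = 13 \left(-2627\right) = -34151$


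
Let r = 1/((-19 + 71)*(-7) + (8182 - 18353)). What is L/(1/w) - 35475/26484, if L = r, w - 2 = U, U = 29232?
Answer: -382654127/93002980 ≈ -4.1144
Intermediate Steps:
r = -1/10535 (r = 1/(52*(-7) - 10171) = 1/(-364 - 10171) = 1/(-10535) = -1/10535 ≈ -9.4922e-5)
w = 29234 (w = 2 + 29232 = 29234)
L = -1/10535 ≈ -9.4922e-5
L/(1/w) - 35475/26484 = -1/(10535*(1/29234)) - 35475/26484 = -1/(10535*1/29234) - 35475*1/26484 = -1/10535*29234 - 11825/8828 = -29234/10535 - 11825/8828 = -382654127/93002980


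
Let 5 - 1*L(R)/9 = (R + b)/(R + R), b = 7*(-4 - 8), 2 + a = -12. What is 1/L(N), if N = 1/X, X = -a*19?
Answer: 2/201177 ≈ 9.9415e-6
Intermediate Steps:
a = -14 (a = -2 - 12 = -14)
b = -84 (b = 7*(-12) = -84)
X = 266 (X = -(-14)*19 = -1*(-266) = 266)
N = 1/266 ≈ 0.0037594
L(R) = 45 - 9*(-84 + R)/(2*R) (L(R) = 45 - 9*(R - 84)/(R + R) = 45 - 9*(-84 + R)/(2*R))
1/L(N) = 1/(81/2 + 378/(1/266)) = 1/(81/2 + 378*266) = 1/(81/2 + 100548) = 1/(201177/2) = 2/201177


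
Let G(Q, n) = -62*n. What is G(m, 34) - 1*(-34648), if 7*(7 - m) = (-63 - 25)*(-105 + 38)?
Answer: 32540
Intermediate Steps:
m = -5847/7 (m = 7 - (-63 - 25)*(-105 + 38)/7 = 7 - (-88)*(-67)/7 = 7 - 1/7*5896 = 7 - 5896/7 = -5847/7 ≈ -835.29)
G(m, 34) - 1*(-34648) = -62*34 - 1*(-34648) = -2108 + 34648 = 32540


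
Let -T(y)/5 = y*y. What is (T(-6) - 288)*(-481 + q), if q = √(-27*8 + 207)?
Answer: 225108 - 1404*I ≈ 2.2511e+5 - 1404.0*I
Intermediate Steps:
T(y) = -5*y² (T(y) = -5*y*y = -5*y²)
q = 3*I (q = √(-216 + 207) = √(-9) = 3*I ≈ 3.0*I)
(T(-6) - 288)*(-481 + q) = (-5*(-6)² - 288)*(-481 + 3*I) = (-5*36 - 288)*(-481 + 3*I) = (-180 - 288)*(-481 + 3*I) = -468*(-481 + 3*I) = 225108 - 1404*I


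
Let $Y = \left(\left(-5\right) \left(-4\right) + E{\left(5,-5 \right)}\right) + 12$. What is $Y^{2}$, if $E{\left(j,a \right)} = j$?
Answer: $1369$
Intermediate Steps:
$Y = 37$ ($Y = \left(\left(-5\right) \left(-4\right) + 5\right) + 12 = \left(20 + 5\right) + 12 = 25 + 12 = 37$)
$Y^{2} = 37^{2} = 1369$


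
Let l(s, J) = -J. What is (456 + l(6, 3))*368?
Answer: 166704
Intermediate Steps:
(456 + l(6, 3))*368 = (456 - 1*3)*368 = (456 - 3)*368 = 453*368 = 166704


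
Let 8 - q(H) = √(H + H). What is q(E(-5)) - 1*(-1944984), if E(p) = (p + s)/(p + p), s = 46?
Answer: 1944992 - I*√205/5 ≈ 1.945e+6 - 2.8636*I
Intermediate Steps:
E(p) = (46 + p)/(2*p) (E(p) = (p + 46)/(p + p) = (46 + p)/((2*p)) = (46 + p)*(1/(2*p)) = (46 + p)/(2*p))
q(H) = 8 - √2*√H (q(H) = 8 - √(H + H) = 8 - √(2*H) = 8 - √2*√H)
q(E(-5)) - 1*(-1944984) = (8 - √2*√((½)*(46 - 5)/(-5))) - 1*(-1944984) = (8 - √2*√((½)*(-⅕)*41)) + 1944984 = (8 - √2*√(-41/10)) + 1944984 = (8 - √2*I*√410/10) + 1944984 = (8 - I*√205/5) + 1944984 = 1944992 - I*√205/5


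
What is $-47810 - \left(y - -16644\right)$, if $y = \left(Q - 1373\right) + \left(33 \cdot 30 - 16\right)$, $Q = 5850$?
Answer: $-69905$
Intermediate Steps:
$y = 5451$ ($y = \left(5850 - 1373\right) + \left(33 \cdot 30 - 16\right) = 4477 + \left(990 - 16\right) = 4477 + 974 = 5451$)
$-47810 - \left(y - -16644\right) = -47810 - \left(5451 - -16644\right) = -47810 - \left(5451 + 16644\right) = -47810 - 22095 = -69905$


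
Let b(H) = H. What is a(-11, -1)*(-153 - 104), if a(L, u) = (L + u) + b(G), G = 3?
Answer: 2313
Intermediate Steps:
a(L, u) = 3 + L + u (a(L, u) = (L + u) + 3 = 3 + L + u)
a(-11, -1)*(-153 - 104) = (3 - 11 - 1)*(-153 - 104) = -9*(-257) = 2313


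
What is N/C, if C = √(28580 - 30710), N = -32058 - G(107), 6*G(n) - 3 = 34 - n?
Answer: 96139*I*√2130/6390 ≈ 694.37*I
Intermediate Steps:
G(n) = 37/6 - n/6 (G(n) = ½ + (34 - n)/6 = ½ + (17/3 - n/6) = 37/6 - n/6)
N = -96139/3 (N = -32058 - (37/6 - ⅙*107) = -32058 - (37/6 - 107/6) = -32058 - 1*(-35/3) = -32058 + 35/3 = -96139/3 ≈ -32046.)
C = I*√2130 (C = √(-2130) = I*√2130 ≈ 46.152*I)
N/C = -96139*(-I*√2130/2130)/3 = -(-96139)*I*√2130/6390 = 96139*I*√2130/6390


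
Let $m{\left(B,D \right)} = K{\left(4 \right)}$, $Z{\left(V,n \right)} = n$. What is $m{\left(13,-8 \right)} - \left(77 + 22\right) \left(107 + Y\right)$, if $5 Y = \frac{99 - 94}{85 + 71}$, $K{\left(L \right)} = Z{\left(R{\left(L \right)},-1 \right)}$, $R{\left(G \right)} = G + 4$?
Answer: $- \frac{550921}{52} \approx -10595.0$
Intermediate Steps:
$R{\left(G \right)} = 4 + G$
$K{\left(L \right)} = -1$
$Y = \frac{1}{156}$ ($Y = \frac{\left(99 - 94\right) \frac{1}{85 + 71}}{5} = \frac{5 \cdot \frac{1}{156}}{5} = \frac{1}{5} \cdot \frac{5}{156} = \frac{1}{156} \approx 0.0064103$)
$m{\left(B,D \right)} = -1$
$m{\left(13,-8 \right)} - \left(77 + 22\right) \left(107 + Y\right) = -1 - \left(77 + 22\right) \left(107 + \frac{1}{156}\right) = -1 - 99 \cdot \frac{16693}{156} = -1 - \frac{550869}{52} = - \frac{550921}{52}$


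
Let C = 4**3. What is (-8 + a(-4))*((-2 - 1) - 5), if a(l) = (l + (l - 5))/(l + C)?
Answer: 986/15 ≈ 65.733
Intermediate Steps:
C = 64
a(l) = (-5 + 2*l)/(64 + l) (a(l) = (l + (l - 5))/(l + 64) = (l + (-5 + l))/(64 + l) = (-5 + 2*l)/(64 + l))
(-8 + a(-4))*((-2 - 1) - 5) = (-8 + (-5 + 2*(-4))/(64 - 4))*((-2 - 1) - 5) = (-8 + (-5 - 8)/60)*(-3 - 5) = (-8 + (1/60)*(-13))*(-8) = (-8 - 13/60)*(-8) = -493/60*(-8) = 986/15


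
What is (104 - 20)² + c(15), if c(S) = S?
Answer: 7071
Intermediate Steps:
(104 - 20)² + c(15) = (104 - 20)² + 15 = 84² + 15 = 7056 + 15 = 7071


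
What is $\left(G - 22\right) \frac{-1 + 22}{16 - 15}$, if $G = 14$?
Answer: $-168$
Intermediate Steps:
$\left(G - 22\right) \frac{-1 + 22}{16 - 15} = \left(14 - 22\right) \frac{-1 + 22}{16 - 15} = - 8 \cdot \frac{21}{1} = - 8 \cdot 21 \cdot 1 = \left(-8\right) 21 = -168$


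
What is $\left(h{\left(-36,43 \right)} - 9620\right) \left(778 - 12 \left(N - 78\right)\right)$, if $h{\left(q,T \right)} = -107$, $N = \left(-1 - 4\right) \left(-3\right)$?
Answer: $-14921218$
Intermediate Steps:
$N = 15$ ($N = \left(-5\right) \left(-3\right) = 15$)
$\left(h{\left(-36,43 \right)} - 9620\right) \left(778 - 12 \left(N - 78\right)\right) = \left(-107 - 9620\right) \left(778 - 12 \left(15 - 78\right)\right) = - 9727 \left(778 - -756\right) = - 9727 \left(778 + 756\right) = \left(-9727\right) 1534 = -14921218$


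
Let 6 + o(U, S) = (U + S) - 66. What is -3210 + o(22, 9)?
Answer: -3251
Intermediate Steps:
o(U, S) = -72 + S + U (o(U, S) = -6 + ((U + S) - 66) = -6 + ((S + U) - 66) = -6 + (-66 + S + U) = -72 + S + U)
-3210 + o(22, 9) = -3210 + (-72 + 9 + 22) = -3210 - 41 = -3251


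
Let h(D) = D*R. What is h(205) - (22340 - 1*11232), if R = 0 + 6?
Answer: -9878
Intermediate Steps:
R = 6
h(D) = 6*D (h(D) = D*6 = 6*D)
h(205) - (22340 - 1*11232) = 6*205 - (22340 - 1*11232) = 1230 - (22340 - 11232) = 1230 - 1*11108 = 1230 - 11108 = -9878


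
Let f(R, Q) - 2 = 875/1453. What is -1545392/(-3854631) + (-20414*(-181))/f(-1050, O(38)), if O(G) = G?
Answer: 20694514016608514/14574359811 ≈ 1.4199e+6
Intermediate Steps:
f(R, Q) = 3781/1453 (f(R, Q) = 2 + 875/1453 = 3781/1453)
-1545392/(-3854631) + (-20414*(-181))/f(-1050, O(38)) = -1545392/(-3854631) + (-20414*(-181))/(3781/1453) = -1545392*(-1/3854631) + 3694934*(1453/3781) = 1545392/3854631 + 5368739102/3781 = 20694514016608514/14574359811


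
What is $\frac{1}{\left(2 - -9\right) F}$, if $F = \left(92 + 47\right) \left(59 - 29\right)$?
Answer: $\frac{1}{45870} \approx 2.1801 \cdot 10^{-5}$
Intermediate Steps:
$F = 4170$ ($F = 139 \cdot 30 = 4170$)
$\frac{1}{\left(2 - -9\right) F} = \frac{1}{\left(2 - -9\right) 4170} = \frac{1}{\left(2 + 9\right) 4170} = \frac{1}{11 \cdot 4170} = \frac{1}{45870}$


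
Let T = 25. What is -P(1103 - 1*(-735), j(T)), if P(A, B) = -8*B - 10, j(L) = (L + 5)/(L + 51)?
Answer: 250/19 ≈ 13.158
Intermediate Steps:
j(L) = (5 + L)/(51 + L)
P(A, B) = -10 - 8*B
-P(1103 - 1*(-735), j(T)) = -(-10 - 8*(5 + 25)/(51 + 25)) = -(-10 - 8*30/76) = -(-10 - 2*30/19) = -(-10 - 8*15/38) = -(-10 - 60/19) = -1*(-250/19) = 250/19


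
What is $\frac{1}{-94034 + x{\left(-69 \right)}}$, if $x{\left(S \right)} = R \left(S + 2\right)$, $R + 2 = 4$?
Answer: $- \frac{1}{94168} \approx -1.0619 \cdot 10^{-5}$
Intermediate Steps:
$R = 2$ ($R = -2 + 4 = 2$)
$x{\left(S \right)} = 4 + 2 S$ ($x{\left(S \right)} = 2 \left(S + 2\right) = 2 \left(2 + S\right) = 4 + 2 S$)
$\frac{1}{-94034 + x{\left(-69 \right)}} = \frac{1}{-94034 + \left(4 + 2 \left(-69\right)\right)} = \frac{1}{-94034 + \left(4 - 138\right)} = \frac{1}{-94034 - 134} = \frac{1}{-94168} = - \frac{1}{94168}$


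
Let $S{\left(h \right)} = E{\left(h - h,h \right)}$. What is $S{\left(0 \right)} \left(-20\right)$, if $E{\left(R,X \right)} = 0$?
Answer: $0$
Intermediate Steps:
$S{\left(h \right)} = 0$
$S{\left(0 \right)} \left(-20\right) = 0 \left(-20\right) = 0$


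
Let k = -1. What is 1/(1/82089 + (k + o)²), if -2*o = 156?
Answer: 82089/512317450 ≈ 0.00016023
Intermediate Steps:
o = -78 (o = -½*156 = -78)
1/(1/82089 + (k + o)²) = 1/(1/82089 + (-1 - 78)²) = 1/(1/82089 + (-79)²) = 1/(1/82089 + 6241) = 1/(512317450/82089) = 82089/512317450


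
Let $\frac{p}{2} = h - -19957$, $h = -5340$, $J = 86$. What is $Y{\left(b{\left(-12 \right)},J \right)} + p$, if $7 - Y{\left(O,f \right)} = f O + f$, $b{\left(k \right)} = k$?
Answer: $30187$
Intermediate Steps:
$Y{\left(O,f \right)} = 7 - f - O f$ ($Y{\left(O,f \right)} = 7 - \left(f O + f\right) = 7 - \left(O f + f\right) = 7 - \left(f + O f\right) = 7 - f - O f$)
$p = 29234$ ($p = 2 \left(-5340 - -19957\right) = 2 \left(-5340 + 19957\right) = 2 \cdot 14617 = 29234$)
$Y{\left(b{\left(-12 \right)},J \right)} + p = \left(7 - 86 - \left(-12\right) 86\right) + 29234 = \left(7 - 86 + 1032\right) + 29234 = 953 + 29234 = 30187$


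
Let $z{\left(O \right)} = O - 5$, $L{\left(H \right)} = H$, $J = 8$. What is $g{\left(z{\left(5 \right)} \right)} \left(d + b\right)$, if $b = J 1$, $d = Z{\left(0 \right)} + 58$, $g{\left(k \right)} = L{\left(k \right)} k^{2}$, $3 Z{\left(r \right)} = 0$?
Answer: $0$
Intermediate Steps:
$Z{\left(r \right)} = 0$ ($Z{\left(r \right)} = \frac{1}{3} \cdot 0 = 0$)
$z{\left(O \right)} = -5 + O$
$g{\left(k \right)} = k^{3}$ ($g{\left(k \right)} = k k^{2} = k^{3}$)
$d = 58$ ($d = 0 + 58 = 58$)
$b = 8$ ($b = 8 \cdot 1 = 8$)
$g{\left(z{\left(5 \right)} \right)} \left(d + b\right) = \left(-5 + 5\right)^{3} \left(58 + 8\right) = 0^{3} \cdot 66 = 0 \cdot 66 = 0$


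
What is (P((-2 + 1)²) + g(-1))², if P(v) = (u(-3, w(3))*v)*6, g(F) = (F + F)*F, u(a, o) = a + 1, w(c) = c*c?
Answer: 100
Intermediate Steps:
w(c) = c²
u(a, o) = 1 + a
g(F) = 2*F² (g(F) = (2*F)*F = 2*F²)
P(v) = -12*v (P(v) = ((1 - 3)*v)*6 = -2*v*6 = -12*v)
(P((-2 + 1)²) + g(-1))² = (-12*(-2 + 1)² + 2*(-1)²)² = (-12*(-1)² + 2*1)² = (-12*1 + 2)² = (-12 + 2)² = (-10)² = 100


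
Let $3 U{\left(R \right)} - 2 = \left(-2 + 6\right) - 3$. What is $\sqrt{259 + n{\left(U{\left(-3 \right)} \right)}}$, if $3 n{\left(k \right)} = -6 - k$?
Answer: $\frac{\sqrt{2310}}{3} \approx 16.021$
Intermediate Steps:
$U{\left(R \right)} = 1$ ($U{\left(R \right)} = \frac{2}{3} + \frac{\left(-2 + 6\right) - 3}{3} = \frac{2}{3} + \frac{4 - 3}{3} = \frac{2}{3} + \frac{1}{3} \cdot 1 = \frac{2}{3} + \frac{1}{3} = 1$)
$n{\left(k \right)} = -2 - \frac{k}{3}$ ($n{\left(k \right)} = \frac{-6 - k}{3} = -2 - \frac{k}{3}$)
$\sqrt{259 + n{\left(U{\left(-3 \right)} \right)}} = \sqrt{259 - \frac{7}{3}} = \sqrt{\frac{770}{3}} = \frac{\sqrt{2310}}{3}$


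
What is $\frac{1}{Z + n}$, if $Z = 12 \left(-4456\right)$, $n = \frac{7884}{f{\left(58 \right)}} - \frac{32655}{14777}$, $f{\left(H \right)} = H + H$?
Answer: $- \frac{61219}{3269476872} \approx -1.8724 \cdot 10^{-5}$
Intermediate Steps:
$f{\left(H \right)} = 2 H$
$n = \frac{4025496}{61219}$ ($n = \frac{7884}{2 \cdot 58} - \frac{32655}{14777} = \frac{7884}{116} - \frac{4665}{2111} = 7884 \cdot \frac{1}{116} - \frac{4665}{2111} = \frac{1971}{29} - \frac{4665}{2111} = \frac{4025496}{61219} \approx 65.756$)
$Z = -53472$
$\frac{1}{Z + n} = \frac{1}{-53472 + \frac{4025496}{61219}} = \frac{1}{- \frac{3269476872}{61219}} = - \frac{61219}{3269476872}$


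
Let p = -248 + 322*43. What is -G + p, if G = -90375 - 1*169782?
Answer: 273755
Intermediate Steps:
G = -260157 (G = -90375 - 169782 = -260157)
p = 13598 (p = -248 + 13846 = 13598)
-G + p = -1*(-260157) + 13598 = 260157 + 13598 = 273755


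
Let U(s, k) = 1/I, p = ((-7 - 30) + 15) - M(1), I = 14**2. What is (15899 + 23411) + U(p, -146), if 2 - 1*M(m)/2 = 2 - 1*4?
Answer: 7704761/196 ≈ 39310.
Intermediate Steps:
I = 196
M(m) = 8 (M(m) = 4 - 2*(2 - 1*4) = 4 - 2*(2 - 4) = 4 - 2*(-2) = 4 + 4 = 8)
p = -30 (p = ((-7 - 30) + 15) - 1*8 = (-37 + 15) - 8 = -22 - 8 = -30)
U(s, k) = 1/196
(15899 + 23411) + U(p, -146) = (15899 + 23411) + 1/196 = 39310 + 1/196 = 7704761/196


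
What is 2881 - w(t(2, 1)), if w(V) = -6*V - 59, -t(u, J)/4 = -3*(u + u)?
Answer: 3228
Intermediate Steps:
t(u, J) = 24*u (t(u, J) = -(-12)*(u + u) = -(-12)*2*u = -(-24)*u = 24*u)
w(V) = -59 - 6*V
2881 - w(t(2, 1)) = 2881 - (-59 - 144*2) = 2881 - (-59 - 6*48) = 2881 - (-59 - 288) = 2881 - 1*(-347) = 2881 + 347 = 3228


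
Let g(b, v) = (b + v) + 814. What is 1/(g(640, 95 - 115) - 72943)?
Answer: -1/71509 ≈ -1.3984e-5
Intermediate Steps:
g(b, v) = 814 + b + v
1/(g(640, 95 - 115) - 72943) = 1/((814 + 640 + (95 - 115)) - 72943) = 1/((814 + 640 - 20) - 72943) = 1/(1434 - 72943) = 1/(-71509) = -1/71509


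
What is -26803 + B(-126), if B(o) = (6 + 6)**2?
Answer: -26659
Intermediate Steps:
B(o) = 144 (B(o) = 12**2 = 144)
-26803 + B(-126) = -26803 + 144 = -26659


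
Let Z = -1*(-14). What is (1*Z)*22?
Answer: 308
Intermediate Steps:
Z = 14
(1*Z)*22 = (1*14)*22 = 14*22 = 308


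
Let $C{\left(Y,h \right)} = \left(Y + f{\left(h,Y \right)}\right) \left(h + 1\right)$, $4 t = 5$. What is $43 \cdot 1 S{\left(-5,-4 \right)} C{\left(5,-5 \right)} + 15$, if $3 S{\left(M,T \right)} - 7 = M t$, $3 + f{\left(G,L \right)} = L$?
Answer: $-286$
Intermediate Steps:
$t = \frac{5}{4}$ ($t = \frac{1}{4} \cdot 5 = \frac{5}{4} \approx 1.25$)
$f{\left(G,L \right)} = -3 + L$
$S{\left(M,T \right)} = \frac{7}{3} + \frac{5 M}{12}$ ($S{\left(M,T \right)} = \frac{7}{3} + \frac{M \frac{5}{4}}{3} = \frac{7}{3} + \frac{\frac{5}{4} M}{3} = \frac{7}{3} + \frac{5 M}{12}$)
$C{\left(Y,h \right)} = \left(1 + h\right) \left(-3 + 2 Y\right)$ ($C{\left(Y,h \right)} = \left(Y + \left(-3 + Y\right)\right) \left(h + 1\right) = \left(-3 + 2 Y\right) \left(1 + h\right) = \left(1 + h\right) \left(-3 + 2 Y\right)$)
$43 \cdot 1 S{\left(-5,-4 \right)} C{\left(5,-5 \right)} + 15 = 43 \cdot 1 \left(\frac{7}{3} + \frac{5}{12} \left(-5\right)\right) \left(-3 + 2 \cdot 5 + 5 \left(-5\right) - 5 \left(-3 + 5\right)\right) + 15 = 43 \cdot 1 \left(\frac{7}{3} - \frac{25}{12}\right) \left(-3 + 10 - 25 - 10\right) + 15 = 43 \cdot 1 \cdot \frac{1}{4} \left(-3 + 10 - 25 - 10\right) + 15 = 43 \cdot \frac{1}{4} \left(-28\right) + 15 = 43 \left(-7\right) + 15 = -301 + 15 = -286$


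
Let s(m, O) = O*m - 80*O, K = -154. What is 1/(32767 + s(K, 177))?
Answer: -1/8651 ≈ -0.00011559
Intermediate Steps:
s(m, O) = -80*O + O*m
1/(32767 + s(K, 177)) = 1/(32767 + 177*(-80 - 154)) = 1/(32767 + 177*(-234)) = 1/(32767 - 41418) = 1/(-8651) = -1/8651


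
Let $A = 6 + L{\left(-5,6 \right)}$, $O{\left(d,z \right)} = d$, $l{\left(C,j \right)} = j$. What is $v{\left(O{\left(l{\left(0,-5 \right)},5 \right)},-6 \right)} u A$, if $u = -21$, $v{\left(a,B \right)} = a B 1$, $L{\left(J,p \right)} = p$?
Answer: $-7560$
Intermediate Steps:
$v{\left(a,B \right)} = B a$ ($v{\left(a,B \right)} = B a 1 = B a$)
$A = 12$ ($A = 6 + 6 = 12$)
$v{\left(O{\left(l{\left(0,-5 \right)},5 \right)},-6 \right)} u A = \left(-6\right) \left(-5\right) \left(-21\right) 12 = 30 \left(-21\right) 12 = \left(-630\right) 12 = -7560$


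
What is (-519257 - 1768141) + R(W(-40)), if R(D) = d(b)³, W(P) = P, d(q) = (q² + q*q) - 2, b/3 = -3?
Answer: 1808602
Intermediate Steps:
b = -9 (b = 3*(-3) = -9)
d(q) = -2 + 2*q² (d(q) = (q² + q²) - 2 = 2*q² - 2 = -2 + 2*q²)
R(D) = 4096000 (R(D) = (-2 + 2*(-9)²)³ = (-2 + 2*81)³ = (-2 + 162)³ = 160³ = 4096000)
(-519257 - 1768141) + R(W(-40)) = (-519257 - 1768141) + 4096000 = -2287398 + 4096000 = 1808602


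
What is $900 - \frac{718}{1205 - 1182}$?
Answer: $\frac{19982}{23} \approx 868.78$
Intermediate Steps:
$900 - \frac{718}{1205 - 1182} = 900 - \frac{718}{23} = \frac{19982}{23}$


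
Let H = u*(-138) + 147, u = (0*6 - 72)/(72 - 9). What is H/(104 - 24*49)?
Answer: -2133/7504 ≈ -0.28425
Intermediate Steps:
u = -8/7 (u = (0 - 72)/63 = -72*1/63 = -8/7 ≈ -1.1429)
H = 2133/7 (H = -8/7*(-138) + 147 = 1104/7 + 147 = 2133/7 ≈ 304.71)
H/(104 - 24*49) = 2133/(7*(104 - 24*49)) = 2133/(7*(104 - 1176)) = (2133/7)/(-1072) = (2133/7)*(-1/1072) = -2133/7504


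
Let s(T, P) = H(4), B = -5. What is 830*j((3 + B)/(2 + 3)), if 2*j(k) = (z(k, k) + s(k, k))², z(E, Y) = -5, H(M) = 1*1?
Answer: 6640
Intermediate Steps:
H(M) = 1
s(T, P) = 1
j(k) = 8 (j(k) = (-5 + 1)²/2 = (½)*(-4)² = (½)*16 = 8)
830*j((3 + B)/(2 + 3)) = 830*8 = 6640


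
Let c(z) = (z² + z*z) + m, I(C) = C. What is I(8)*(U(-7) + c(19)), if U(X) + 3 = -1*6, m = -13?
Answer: 5600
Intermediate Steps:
U(X) = -9 (U(X) = -3 - 1*6 = -3 - 6 = -9)
c(z) = -13 + 2*z² (c(z) = (z² + z*z) - 13 = (z² + z²) - 13 = 2*z² - 13 = -13 + 2*z²)
I(8)*(U(-7) + c(19)) = 8*(-9 + (-13 + 2*19²)) = 8*(-9 + (-13 + 2*361)) = 8*(-9 + (-13 + 722)) = 8*(-9 + 709) = 8*700 = 5600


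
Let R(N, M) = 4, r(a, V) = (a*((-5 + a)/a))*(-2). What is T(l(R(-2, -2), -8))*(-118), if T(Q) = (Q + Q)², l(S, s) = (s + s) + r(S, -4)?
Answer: -92512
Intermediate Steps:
r(a, V) = 10 - 2*a (r(a, V) = (-5 + a)*(-2) = 10 - 2*a)
l(S, s) = 10 - 2*S + 2*s (l(S, s) = (s + s) + (10 - 2*S) = 2*s + (10 - 2*S) = 10 - 2*S + 2*s)
T(Q) = 4*Q² (T(Q) = (2*Q)² = 4*Q²)
T(l(R(-2, -2), -8))*(-118) = (4*(10 - 2*4 + 2*(-8))²)*(-118) = (4*(10 - 8 - 16)²)*(-118) = (4*(-14)²)*(-118) = (4*196)*(-118) = 784*(-118) = -92512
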